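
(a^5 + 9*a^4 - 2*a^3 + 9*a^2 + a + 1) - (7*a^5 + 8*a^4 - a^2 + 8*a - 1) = -6*a^5 + a^4 - 2*a^3 + 10*a^2 - 7*a + 2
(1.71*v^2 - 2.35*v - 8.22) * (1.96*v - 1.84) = 3.3516*v^3 - 7.7524*v^2 - 11.7872*v + 15.1248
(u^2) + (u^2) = 2*u^2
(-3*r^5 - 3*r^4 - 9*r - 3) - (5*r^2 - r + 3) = -3*r^5 - 3*r^4 - 5*r^2 - 8*r - 6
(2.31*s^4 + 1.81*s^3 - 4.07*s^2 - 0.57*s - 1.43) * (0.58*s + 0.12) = 1.3398*s^5 + 1.327*s^4 - 2.1434*s^3 - 0.819*s^2 - 0.8978*s - 0.1716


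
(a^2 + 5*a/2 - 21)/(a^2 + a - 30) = (a - 7/2)/(a - 5)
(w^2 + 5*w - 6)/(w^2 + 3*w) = (w^2 + 5*w - 6)/(w*(w + 3))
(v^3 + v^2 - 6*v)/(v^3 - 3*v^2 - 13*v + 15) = v*(v - 2)/(v^2 - 6*v + 5)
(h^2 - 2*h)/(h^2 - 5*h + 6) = h/(h - 3)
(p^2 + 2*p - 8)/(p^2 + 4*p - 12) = (p + 4)/(p + 6)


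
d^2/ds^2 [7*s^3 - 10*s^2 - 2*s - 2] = 42*s - 20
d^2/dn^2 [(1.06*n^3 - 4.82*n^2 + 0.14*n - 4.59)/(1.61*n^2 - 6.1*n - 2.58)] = (-8.5265128291212e-14*n^4 - 6.25739599999997*n^3 - 91.4206499999999*n^2 + 316.294236*n - 448.29402)/(4.173281*n^6 - 47.43543*n^5 + 159.661446*n^4 - 74.95192*n^3 - 255.854988*n^2 - 121.81212*n - 17.173512)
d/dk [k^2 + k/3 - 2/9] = 2*k + 1/3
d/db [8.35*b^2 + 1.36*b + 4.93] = 16.7*b + 1.36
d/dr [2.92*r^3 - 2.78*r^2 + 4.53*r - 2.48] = 8.76*r^2 - 5.56*r + 4.53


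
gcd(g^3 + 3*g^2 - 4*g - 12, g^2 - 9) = g + 3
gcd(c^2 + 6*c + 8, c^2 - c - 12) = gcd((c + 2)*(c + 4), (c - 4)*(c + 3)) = 1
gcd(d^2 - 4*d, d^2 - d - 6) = 1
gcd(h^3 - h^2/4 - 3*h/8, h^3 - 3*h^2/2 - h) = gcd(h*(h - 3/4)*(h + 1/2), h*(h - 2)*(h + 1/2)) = h^2 + h/2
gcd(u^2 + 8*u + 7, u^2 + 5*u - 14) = u + 7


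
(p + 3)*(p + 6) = p^2 + 9*p + 18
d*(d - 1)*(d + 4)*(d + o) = d^4 + d^3*o + 3*d^3 + 3*d^2*o - 4*d^2 - 4*d*o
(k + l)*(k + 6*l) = k^2 + 7*k*l + 6*l^2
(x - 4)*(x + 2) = x^2 - 2*x - 8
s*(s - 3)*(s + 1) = s^3 - 2*s^2 - 3*s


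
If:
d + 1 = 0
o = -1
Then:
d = -1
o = -1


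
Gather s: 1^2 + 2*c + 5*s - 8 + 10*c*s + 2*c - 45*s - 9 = 4*c + s*(10*c - 40) - 16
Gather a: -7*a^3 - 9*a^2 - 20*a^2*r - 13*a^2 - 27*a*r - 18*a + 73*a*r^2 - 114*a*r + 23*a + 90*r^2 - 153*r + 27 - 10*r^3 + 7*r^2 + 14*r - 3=-7*a^3 + a^2*(-20*r - 22) + a*(73*r^2 - 141*r + 5) - 10*r^3 + 97*r^2 - 139*r + 24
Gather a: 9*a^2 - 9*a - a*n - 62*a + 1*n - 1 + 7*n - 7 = 9*a^2 + a*(-n - 71) + 8*n - 8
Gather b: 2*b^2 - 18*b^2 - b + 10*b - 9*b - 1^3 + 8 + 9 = 16 - 16*b^2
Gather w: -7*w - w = -8*w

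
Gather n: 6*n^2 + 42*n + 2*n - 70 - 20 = 6*n^2 + 44*n - 90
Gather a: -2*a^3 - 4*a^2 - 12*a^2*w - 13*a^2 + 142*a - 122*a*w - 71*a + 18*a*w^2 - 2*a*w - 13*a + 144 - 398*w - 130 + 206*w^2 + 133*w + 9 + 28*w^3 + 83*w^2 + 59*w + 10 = -2*a^3 + a^2*(-12*w - 17) + a*(18*w^2 - 124*w + 58) + 28*w^3 + 289*w^2 - 206*w + 33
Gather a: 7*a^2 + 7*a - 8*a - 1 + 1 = 7*a^2 - a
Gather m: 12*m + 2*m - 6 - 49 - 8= 14*m - 63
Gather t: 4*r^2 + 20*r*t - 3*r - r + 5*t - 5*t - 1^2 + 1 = 4*r^2 + 20*r*t - 4*r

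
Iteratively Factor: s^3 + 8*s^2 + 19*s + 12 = (s + 1)*(s^2 + 7*s + 12) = (s + 1)*(s + 4)*(s + 3)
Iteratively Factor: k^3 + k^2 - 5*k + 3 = (k - 1)*(k^2 + 2*k - 3) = (k - 1)^2*(k + 3)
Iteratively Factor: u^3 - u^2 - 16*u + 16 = (u + 4)*(u^2 - 5*u + 4) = (u - 4)*(u + 4)*(u - 1)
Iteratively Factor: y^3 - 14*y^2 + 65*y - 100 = (y - 5)*(y^2 - 9*y + 20) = (y - 5)^2*(y - 4)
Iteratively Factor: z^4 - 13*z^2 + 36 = (z - 3)*(z^3 + 3*z^2 - 4*z - 12) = (z - 3)*(z - 2)*(z^2 + 5*z + 6) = (z - 3)*(z - 2)*(z + 2)*(z + 3)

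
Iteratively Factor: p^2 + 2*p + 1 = (p + 1)*(p + 1)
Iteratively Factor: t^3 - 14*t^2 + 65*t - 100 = (t - 5)*(t^2 - 9*t + 20) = (t - 5)*(t - 4)*(t - 5)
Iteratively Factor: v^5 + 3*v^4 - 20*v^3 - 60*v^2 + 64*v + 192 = (v + 3)*(v^4 - 20*v^2 + 64) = (v - 4)*(v + 3)*(v^3 + 4*v^2 - 4*v - 16) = (v - 4)*(v + 3)*(v + 4)*(v^2 - 4) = (v - 4)*(v - 2)*(v + 3)*(v + 4)*(v + 2)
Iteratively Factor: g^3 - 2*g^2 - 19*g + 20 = (g - 5)*(g^2 + 3*g - 4) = (g - 5)*(g - 1)*(g + 4)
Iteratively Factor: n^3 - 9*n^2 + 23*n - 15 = (n - 5)*(n^2 - 4*n + 3) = (n - 5)*(n - 1)*(n - 3)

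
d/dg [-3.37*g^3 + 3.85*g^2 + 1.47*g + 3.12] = -10.11*g^2 + 7.7*g + 1.47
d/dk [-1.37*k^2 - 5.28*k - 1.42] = -2.74*k - 5.28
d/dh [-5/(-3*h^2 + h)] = 5*(1 - 6*h)/(h^2*(3*h - 1)^2)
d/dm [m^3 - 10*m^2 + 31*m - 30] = 3*m^2 - 20*m + 31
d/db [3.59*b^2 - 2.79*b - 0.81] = 7.18*b - 2.79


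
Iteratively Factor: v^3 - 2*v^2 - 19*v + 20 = (v + 4)*(v^2 - 6*v + 5) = (v - 1)*(v + 4)*(v - 5)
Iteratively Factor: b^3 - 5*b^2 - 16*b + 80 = (b - 5)*(b^2 - 16) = (b - 5)*(b + 4)*(b - 4)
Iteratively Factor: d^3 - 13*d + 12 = (d + 4)*(d^2 - 4*d + 3) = (d - 3)*(d + 4)*(d - 1)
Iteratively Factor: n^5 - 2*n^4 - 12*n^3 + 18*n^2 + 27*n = (n - 3)*(n^4 + n^3 - 9*n^2 - 9*n) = (n - 3)*(n + 1)*(n^3 - 9*n) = n*(n - 3)*(n + 1)*(n^2 - 9) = n*(n - 3)^2*(n + 1)*(n + 3)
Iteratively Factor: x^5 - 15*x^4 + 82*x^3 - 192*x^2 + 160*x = (x - 5)*(x^4 - 10*x^3 + 32*x^2 - 32*x) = (x - 5)*(x - 2)*(x^3 - 8*x^2 + 16*x) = (x - 5)*(x - 4)*(x - 2)*(x^2 - 4*x) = x*(x - 5)*(x - 4)*(x - 2)*(x - 4)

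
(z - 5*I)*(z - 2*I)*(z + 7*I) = z^3 + 39*z - 70*I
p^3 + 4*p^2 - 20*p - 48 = (p - 4)*(p + 2)*(p + 6)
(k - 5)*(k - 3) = k^2 - 8*k + 15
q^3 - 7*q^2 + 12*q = q*(q - 4)*(q - 3)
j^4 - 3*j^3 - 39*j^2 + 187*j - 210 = (j - 5)*(j - 3)*(j - 2)*(j + 7)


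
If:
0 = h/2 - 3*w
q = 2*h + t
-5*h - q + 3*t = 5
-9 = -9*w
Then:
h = 6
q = 71/2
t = 47/2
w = 1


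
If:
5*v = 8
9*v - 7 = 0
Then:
No Solution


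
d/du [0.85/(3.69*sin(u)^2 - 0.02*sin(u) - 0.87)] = (0.017 - 6.273*sin(u))*cos(u)/(-3.69*sin(u)^2 + 0.02*sin(u) + 0.87)^2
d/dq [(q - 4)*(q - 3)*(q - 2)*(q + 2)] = 4*q^3 - 21*q^2 + 16*q + 28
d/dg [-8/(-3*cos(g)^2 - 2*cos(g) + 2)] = 16*(3*cos(g) + 1)*sin(g)/(3*cos(g)^2 + 2*cos(g) - 2)^2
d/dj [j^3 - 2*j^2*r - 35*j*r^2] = 3*j^2 - 4*j*r - 35*r^2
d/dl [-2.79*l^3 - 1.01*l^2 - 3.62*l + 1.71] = -8.37*l^2 - 2.02*l - 3.62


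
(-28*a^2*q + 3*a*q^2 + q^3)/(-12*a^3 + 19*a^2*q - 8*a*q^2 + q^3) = q*(7*a + q)/(3*a^2 - 4*a*q + q^2)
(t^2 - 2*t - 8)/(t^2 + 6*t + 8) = (t - 4)/(t + 4)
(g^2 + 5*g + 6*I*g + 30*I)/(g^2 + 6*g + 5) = (g + 6*I)/(g + 1)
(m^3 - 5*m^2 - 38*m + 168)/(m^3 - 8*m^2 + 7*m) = (m^2 + 2*m - 24)/(m*(m - 1))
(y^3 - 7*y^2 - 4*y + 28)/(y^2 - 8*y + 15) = (y^3 - 7*y^2 - 4*y + 28)/(y^2 - 8*y + 15)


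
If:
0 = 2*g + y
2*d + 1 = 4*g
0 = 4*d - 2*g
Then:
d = 1/6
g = 1/3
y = -2/3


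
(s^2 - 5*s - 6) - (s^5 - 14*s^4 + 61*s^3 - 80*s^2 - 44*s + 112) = -s^5 + 14*s^4 - 61*s^3 + 81*s^2 + 39*s - 118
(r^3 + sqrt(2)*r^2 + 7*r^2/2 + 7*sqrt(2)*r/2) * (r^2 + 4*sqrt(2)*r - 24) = r^5 + 7*r^4/2 + 5*sqrt(2)*r^4 - 16*r^3 + 35*sqrt(2)*r^3/2 - 56*r^2 - 24*sqrt(2)*r^2 - 84*sqrt(2)*r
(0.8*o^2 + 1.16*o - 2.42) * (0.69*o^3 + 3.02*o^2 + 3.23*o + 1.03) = 0.552*o^5 + 3.2164*o^4 + 4.4174*o^3 - 2.7376*o^2 - 6.6218*o - 2.4926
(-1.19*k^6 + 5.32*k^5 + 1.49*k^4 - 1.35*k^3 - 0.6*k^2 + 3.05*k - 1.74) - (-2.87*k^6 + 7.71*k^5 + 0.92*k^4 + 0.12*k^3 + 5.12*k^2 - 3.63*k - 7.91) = 1.68*k^6 - 2.39*k^5 + 0.57*k^4 - 1.47*k^3 - 5.72*k^2 + 6.68*k + 6.17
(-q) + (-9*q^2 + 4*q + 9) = -9*q^2 + 3*q + 9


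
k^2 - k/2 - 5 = (k - 5/2)*(k + 2)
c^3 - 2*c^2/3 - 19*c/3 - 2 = (c - 3)*(c + 1/3)*(c + 2)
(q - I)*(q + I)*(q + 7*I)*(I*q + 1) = I*q^4 - 6*q^3 + 8*I*q^2 - 6*q + 7*I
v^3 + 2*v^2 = v^2*(v + 2)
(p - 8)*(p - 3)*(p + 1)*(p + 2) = p^4 - 8*p^3 - 7*p^2 + 50*p + 48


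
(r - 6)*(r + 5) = r^2 - r - 30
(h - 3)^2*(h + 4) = h^3 - 2*h^2 - 15*h + 36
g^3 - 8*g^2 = g^2*(g - 8)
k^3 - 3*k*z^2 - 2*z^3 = (k - 2*z)*(k + z)^2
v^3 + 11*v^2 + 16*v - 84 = (v - 2)*(v + 6)*(v + 7)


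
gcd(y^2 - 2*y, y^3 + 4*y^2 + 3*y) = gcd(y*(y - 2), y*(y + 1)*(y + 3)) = y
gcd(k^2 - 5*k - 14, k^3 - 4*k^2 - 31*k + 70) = k - 7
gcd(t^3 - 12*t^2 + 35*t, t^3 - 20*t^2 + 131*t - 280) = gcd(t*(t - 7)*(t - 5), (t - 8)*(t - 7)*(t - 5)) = t^2 - 12*t + 35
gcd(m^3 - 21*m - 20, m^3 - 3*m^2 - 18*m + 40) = m^2 - m - 20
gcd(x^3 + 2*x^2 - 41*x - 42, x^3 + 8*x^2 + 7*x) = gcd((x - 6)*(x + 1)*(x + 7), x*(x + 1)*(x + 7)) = x^2 + 8*x + 7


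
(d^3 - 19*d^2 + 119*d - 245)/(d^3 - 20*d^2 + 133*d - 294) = (d - 5)/(d - 6)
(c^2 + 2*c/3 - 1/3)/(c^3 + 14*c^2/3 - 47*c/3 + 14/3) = (c + 1)/(c^2 + 5*c - 14)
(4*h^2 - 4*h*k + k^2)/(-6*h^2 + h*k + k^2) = (-2*h + k)/(3*h + k)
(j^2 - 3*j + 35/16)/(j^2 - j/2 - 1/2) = (-16*j^2 + 48*j - 35)/(8*(-2*j^2 + j + 1))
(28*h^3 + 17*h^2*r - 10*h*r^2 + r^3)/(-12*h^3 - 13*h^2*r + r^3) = (-7*h + r)/(3*h + r)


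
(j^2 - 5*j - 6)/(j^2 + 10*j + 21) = (j^2 - 5*j - 6)/(j^2 + 10*j + 21)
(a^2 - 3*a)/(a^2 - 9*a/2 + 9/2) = 2*a/(2*a - 3)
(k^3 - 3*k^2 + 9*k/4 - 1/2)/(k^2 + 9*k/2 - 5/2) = (k^2 - 5*k/2 + 1)/(k + 5)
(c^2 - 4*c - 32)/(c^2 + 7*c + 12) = (c - 8)/(c + 3)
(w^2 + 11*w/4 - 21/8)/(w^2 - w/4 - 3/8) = (2*w + 7)/(2*w + 1)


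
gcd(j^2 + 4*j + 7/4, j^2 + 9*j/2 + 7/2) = j + 7/2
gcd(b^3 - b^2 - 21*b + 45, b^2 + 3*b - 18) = b - 3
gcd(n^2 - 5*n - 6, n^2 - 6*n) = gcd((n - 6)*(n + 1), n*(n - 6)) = n - 6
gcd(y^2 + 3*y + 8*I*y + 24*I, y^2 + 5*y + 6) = y + 3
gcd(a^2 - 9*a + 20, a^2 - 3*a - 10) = a - 5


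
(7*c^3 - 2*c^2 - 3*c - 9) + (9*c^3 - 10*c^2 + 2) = 16*c^3 - 12*c^2 - 3*c - 7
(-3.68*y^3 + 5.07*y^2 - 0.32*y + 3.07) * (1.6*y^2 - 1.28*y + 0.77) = -5.888*y^5 + 12.8224*y^4 - 9.8352*y^3 + 9.2255*y^2 - 4.176*y + 2.3639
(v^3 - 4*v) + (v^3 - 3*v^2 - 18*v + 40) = 2*v^3 - 3*v^2 - 22*v + 40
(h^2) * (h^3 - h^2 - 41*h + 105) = h^5 - h^4 - 41*h^3 + 105*h^2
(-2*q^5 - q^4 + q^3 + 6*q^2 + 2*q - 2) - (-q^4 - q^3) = -2*q^5 + 2*q^3 + 6*q^2 + 2*q - 2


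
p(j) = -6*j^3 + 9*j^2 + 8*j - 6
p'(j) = -18*j^2 + 18*j + 8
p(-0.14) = -6.93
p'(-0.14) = 5.13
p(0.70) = 1.95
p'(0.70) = 11.78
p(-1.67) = 33.68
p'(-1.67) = -72.26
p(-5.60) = 1285.14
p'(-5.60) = -657.28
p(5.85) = -852.41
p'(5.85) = -502.70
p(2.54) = -25.94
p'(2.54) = -62.41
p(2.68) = -35.41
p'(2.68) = -73.04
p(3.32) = -99.80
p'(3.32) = -130.64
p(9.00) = -3579.00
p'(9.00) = -1288.00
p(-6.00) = 1566.00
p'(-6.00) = -748.00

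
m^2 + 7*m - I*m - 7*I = (m + 7)*(m - I)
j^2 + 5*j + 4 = (j + 1)*(j + 4)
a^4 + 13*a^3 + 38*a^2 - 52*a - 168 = (a - 2)*(a + 2)*(a + 6)*(a + 7)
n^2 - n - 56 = (n - 8)*(n + 7)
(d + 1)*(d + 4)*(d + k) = d^3 + d^2*k + 5*d^2 + 5*d*k + 4*d + 4*k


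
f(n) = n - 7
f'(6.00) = 1.00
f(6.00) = -1.00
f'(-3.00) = 1.00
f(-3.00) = -10.00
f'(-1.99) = 1.00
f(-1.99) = -8.99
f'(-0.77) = 1.00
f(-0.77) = -7.77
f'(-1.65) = 1.00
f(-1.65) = -8.65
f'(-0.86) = 1.00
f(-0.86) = -7.86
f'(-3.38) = 1.00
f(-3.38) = -10.38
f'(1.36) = 1.00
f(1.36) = -5.64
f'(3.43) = 1.00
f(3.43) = -3.57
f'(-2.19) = 1.00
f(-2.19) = -9.19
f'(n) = 1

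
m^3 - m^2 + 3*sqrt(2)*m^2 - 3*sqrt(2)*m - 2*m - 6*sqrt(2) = (m - 2)*(m + 1)*(m + 3*sqrt(2))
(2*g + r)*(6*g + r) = 12*g^2 + 8*g*r + r^2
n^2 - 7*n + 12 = (n - 4)*(n - 3)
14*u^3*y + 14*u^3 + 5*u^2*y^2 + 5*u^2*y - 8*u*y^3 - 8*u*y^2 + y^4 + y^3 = (-7*u + y)*(-2*u + y)*(u + y)*(y + 1)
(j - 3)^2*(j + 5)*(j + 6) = j^4 + 5*j^3 - 27*j^2 - 81*j + 270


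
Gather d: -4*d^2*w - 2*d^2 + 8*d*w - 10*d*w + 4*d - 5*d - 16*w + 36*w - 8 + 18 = d^2*(-4*w - 2) + d*(-2*w - 1) + 20*w + 10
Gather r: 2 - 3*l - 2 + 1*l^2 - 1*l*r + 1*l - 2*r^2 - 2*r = l^2 - 2*l - 2*r^2 + r*(-l - 2)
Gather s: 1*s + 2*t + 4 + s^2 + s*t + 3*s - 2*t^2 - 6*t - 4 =s^2 + s*(t + 4) - 2*t^2 - 4*t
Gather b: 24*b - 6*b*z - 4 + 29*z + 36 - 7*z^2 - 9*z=b*(24 - 6*z) - 7*z^2 + 20*z + 32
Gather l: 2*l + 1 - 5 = 2*l - 4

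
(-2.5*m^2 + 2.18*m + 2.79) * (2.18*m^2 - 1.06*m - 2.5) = -5.45*m^4 + 7.4024*m^3 + 10.0214*m^2 - 8.4074*m - 6.975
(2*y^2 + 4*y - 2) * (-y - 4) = -2*y^3 - 12*y^2 - 14*y + 8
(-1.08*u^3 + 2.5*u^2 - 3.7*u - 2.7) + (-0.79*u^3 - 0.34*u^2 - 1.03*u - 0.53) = -1.87*u^3 + 2.16*u^2 - 4.73*u - 3.23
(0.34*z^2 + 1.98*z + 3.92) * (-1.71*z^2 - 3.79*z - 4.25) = -0.5814*z^4 - 4.6744*z^3 - 15.6524*z^2 - 23.2718*z - 16.66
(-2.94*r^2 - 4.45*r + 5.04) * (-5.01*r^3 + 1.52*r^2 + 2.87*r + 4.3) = 14.7294*r^5 + 17.8257*r^4 - 40.4522*r^3 - 17.7527*r^2 - 4.6702*r + 21.672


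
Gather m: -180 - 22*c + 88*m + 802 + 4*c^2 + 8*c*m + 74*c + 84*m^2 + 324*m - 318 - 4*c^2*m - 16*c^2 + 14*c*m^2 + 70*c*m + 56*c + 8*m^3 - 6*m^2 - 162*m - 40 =-12*c^2 + 108*c + 8*m^3 + m^2*(14*c + 78) + m*(-4*c^2 + 78*c + 250) + 264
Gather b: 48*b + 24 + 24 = 48*b + 48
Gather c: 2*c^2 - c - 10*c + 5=2*c^2 - 11*c + 5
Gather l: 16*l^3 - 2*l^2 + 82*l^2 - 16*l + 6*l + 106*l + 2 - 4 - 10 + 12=16*l^3 + 80*l^2 + 96*l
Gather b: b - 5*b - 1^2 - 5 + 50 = 44 - 4*b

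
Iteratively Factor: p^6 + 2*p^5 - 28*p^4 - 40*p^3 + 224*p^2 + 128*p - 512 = (p - 4)*(p^5 + 6*p^4 - 4*p^3 - 56*p^2 + 128) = (p - 4)*(p - 2)*(p^4 + 8*p^3 + 12*p^2 - 32*p - 64) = (p - 4)*(p - 2)*(p + 4)*(p^3 + 4*p^2 - 4*p - 16) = (p - 4)*(p - 2)*(p + 4)^2*(p^2 - 4) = (p - 4)*(p - 2)^2*(p + 4)^2*(p + 2)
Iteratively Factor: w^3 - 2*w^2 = (w - 2)*(w^2) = w*(w - 2)*(w)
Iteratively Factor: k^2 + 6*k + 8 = (k + 2)*(k + 4)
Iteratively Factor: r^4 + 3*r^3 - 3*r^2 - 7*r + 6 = (r - 1)*(r^3 + 4*r^2 + r - 6) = (r - 1)*(r + 3)*(r^2 + r - 2) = (r - 1)*(r + 2)*(r + 3)*(r - 1)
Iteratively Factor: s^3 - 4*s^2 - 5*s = (s - 5)*(s^2 + s) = s*(s - 5)*(s + 1)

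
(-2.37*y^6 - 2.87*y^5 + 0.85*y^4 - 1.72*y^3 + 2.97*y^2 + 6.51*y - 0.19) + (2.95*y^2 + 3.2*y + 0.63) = -2.37*y^6 - 2.87*y^5 + 0.85*y^4 - 1.72*y^3 + 5.92*y^2 + 9.71*y + 0.44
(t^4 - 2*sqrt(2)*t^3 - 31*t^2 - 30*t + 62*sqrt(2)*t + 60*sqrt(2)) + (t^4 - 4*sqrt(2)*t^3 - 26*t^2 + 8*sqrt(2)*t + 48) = 2*t^4 - 6*sqrt(2)*t^3 - 57*t^2 - 30*t + 70*sqrt(2)*t + 48 + 60*sqrt(2)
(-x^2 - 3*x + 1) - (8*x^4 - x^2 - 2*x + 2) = -8*x^4 - x - 1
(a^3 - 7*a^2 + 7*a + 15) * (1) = a^3 - 7*a^2 + 7*a + 15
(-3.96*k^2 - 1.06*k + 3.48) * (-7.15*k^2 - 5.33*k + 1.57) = 28.314*k^4 + 28.6858*k^3 - 25.4494*k^2 - 20.2126*k + 5.4636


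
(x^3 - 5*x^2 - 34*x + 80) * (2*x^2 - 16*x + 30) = 2*x^5 - 26*x^4 + 42*x^3 + 554*x^2 - 2300*x + 2400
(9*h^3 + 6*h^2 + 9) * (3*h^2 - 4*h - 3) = 27*h^5 - 18*h^4 - 51*h^3 + 9*h^2 - 36*h - 27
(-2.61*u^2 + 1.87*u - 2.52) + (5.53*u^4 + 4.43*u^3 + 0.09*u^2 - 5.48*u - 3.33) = 5.53*u^4 + 4.43*u^3 - 2.52*u^2 - 3.61*u - 5.85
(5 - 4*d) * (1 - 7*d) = 28*d^2 - 39*d + 5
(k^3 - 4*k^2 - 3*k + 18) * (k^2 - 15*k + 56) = k^5 - 19*k^4 + 113*k^3 - 161*k^2 - 438*k + 1008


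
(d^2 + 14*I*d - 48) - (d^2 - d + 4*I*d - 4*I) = d + 10*I*d - 48 + 4*I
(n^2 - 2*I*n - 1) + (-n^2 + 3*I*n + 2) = I*n + 1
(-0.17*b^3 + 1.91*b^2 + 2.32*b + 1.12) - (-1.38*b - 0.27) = -0.17*b^3 + 1.91*b^2 + 3.7*b + 1.39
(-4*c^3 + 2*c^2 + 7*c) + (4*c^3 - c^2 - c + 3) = c^2 + 6*c + 3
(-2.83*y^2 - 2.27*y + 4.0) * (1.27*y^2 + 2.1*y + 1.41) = -3.5941*y^4 - 8.8259*y^3 - 3.6773*y^2 + 5.1993*y + 5.64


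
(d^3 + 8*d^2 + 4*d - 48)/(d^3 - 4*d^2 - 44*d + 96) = (d + 4)/(d - 8)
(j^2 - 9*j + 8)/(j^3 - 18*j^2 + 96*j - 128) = (j - 1)/(j^2 - 10*j + 16)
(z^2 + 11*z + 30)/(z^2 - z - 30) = (z + 6)/(z - 6)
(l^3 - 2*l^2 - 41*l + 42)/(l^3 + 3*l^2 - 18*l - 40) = (l^3 - 2*l^2 - 41*l + 42)/(l^3 + 3*l^2 - 18*l - 40)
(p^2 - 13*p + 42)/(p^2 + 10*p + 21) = (p^2 - 13*p + 42)/(p^2 + 10*p + 21)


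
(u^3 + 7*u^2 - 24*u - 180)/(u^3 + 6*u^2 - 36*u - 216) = (u - 5)/(u - 6)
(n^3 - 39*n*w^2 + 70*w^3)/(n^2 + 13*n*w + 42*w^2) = (n^2 - 7*n*w + 10*w^2)/(n + 6*w)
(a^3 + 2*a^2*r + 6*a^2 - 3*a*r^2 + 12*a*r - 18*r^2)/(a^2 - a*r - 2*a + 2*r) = (a^2 + 3*a*r + 6*a + 18*r)/(a - 2)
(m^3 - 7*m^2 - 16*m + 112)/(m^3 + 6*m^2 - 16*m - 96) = (m - 7)/(m + 6)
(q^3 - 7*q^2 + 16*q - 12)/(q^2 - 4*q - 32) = (-q^3 + 7*q^2 - 16*q + 12)/(-q^2 + 4*q + 32)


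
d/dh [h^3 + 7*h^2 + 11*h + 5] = 3*h^2 + 14*h + 11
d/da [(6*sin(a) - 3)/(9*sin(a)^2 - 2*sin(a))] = 6*(-9*cos(a) + 9/tan(a) - cos(a)/sin(a)^2)/(9*sin(a) - 2)^2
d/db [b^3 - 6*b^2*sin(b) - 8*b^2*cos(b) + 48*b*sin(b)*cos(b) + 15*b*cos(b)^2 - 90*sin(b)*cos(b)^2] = 8*b^2*sin(b) - 6*b^2*cos(b) + 3*b^2 - 12*b*sin(b) - 15*b*sin(2*b) - 16*b*cos(b) + 48*b*cos(2*b) + 24*sin(2*b) - 45*cos(b)/2 + 15*cos(2*b)/2 - 135*cos(3*b)/2 + 15/2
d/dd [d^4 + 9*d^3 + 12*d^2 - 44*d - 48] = 4*d^3 + 27*d^2 + 24*d - 44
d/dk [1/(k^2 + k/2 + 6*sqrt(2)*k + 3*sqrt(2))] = 2*(-4*k - 12*sqrt(2) - 1)/(2*k^2 + k + 12*sqrt(2)*k + 6*sqrt(2))^2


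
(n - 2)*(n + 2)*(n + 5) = n^3 + 5*n^2 - 4*n - 20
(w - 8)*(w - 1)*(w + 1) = w^3 - 8*w^2 - w + 8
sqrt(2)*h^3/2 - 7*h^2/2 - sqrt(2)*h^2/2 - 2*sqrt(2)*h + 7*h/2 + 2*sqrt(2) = (h - 1)*(h - 4*sqrt(2))*(sqrt(2)*h/2 + 1/2)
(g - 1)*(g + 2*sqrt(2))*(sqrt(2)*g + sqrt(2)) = sqrt(2)*g^3 + 4*g^2 - sqrt(2)*g - 4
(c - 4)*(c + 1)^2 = c^3 - 2*c^2 - 7*c - 4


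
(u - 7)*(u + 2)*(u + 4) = u^3 - u^2 - 34*u - 56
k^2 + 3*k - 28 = (k - 4)*(k + 7)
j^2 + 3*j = j*(j + 3)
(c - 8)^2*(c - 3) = c^3 - 19*c^2 + 112*c - 192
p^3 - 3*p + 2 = (p - 1)^2*(p + 2)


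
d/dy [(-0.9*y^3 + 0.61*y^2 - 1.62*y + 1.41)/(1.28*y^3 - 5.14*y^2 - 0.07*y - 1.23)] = (-4.44089209850063e-16*y^5 + 3.8452*y^4 + 4.2732*y^3 - 10.4629*y^2 + 12.9942*y + 2.0913)/(1.6384*y^6 - 13.1584*y^5 + 26.2404*y^4 - 2.4292*y^3 + 12.6493*y^2 + 0.1722*y + 1.5129)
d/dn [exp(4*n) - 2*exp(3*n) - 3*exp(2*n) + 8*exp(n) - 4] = (4*exp(3*n) - 6*exp(2*n) - 6*exp(n) + 8)*exp(n)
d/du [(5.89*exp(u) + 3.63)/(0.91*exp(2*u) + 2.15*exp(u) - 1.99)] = (-(1.82*exp(u) + 2.15)*(5.89*exp(u) + 3.63) + 5.3599*exp(2*u) + 12.6635*exp(u) - 11.7211)*exp(u)/(0.91*exp(2*u) + 2.15*exp(u) - 1.99)^2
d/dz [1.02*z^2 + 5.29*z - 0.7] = 2.04*z + 5.29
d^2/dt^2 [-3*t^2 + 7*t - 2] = -6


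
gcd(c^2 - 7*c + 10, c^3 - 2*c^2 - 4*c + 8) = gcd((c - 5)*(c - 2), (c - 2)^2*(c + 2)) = c - 2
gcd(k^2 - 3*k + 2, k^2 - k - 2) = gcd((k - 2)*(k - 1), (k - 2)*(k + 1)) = k - 2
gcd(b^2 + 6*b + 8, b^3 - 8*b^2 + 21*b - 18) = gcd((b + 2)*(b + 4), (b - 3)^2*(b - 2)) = 1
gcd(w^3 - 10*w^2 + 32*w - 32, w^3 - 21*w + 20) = w - 4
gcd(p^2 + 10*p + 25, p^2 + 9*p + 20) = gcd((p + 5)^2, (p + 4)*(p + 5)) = p + 5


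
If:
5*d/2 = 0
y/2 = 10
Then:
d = 0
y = 20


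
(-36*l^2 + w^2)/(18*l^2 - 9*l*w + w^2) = (6*l + w)/(-3*l + w)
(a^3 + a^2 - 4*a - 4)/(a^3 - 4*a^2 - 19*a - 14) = (a - 2)/(a - 7)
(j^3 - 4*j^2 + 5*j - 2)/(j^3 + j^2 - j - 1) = (j^2 - 3*j + 2)/(j^2 + 2*j + 1)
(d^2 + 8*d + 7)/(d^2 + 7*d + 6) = (d + 7)/(d + 6)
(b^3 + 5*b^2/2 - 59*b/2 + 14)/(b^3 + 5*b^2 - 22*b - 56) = (b - 1/2)/(b + 2)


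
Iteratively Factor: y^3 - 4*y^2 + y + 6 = (y - 3)*(y^2 - y - 2) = (y - 3)*(y - 2)*(y + 1)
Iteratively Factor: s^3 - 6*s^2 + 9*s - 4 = (s - 1)*(s^2 - 5*s + 4) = (s - 1)^2*(s - 4)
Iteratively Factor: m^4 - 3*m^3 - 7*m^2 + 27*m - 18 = (m - 1)*(m^3 - 2*m^2 - 9*m + 18) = (m - 3)*(m - 1)*(m^2 + m - 6) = (m - 3)*(m - 1)*(m + 3)*(m - 2)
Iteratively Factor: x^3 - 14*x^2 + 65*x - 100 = (x - 5)*(x^2 - 9*x + 20) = (x - 5)*(x - 4)*(x - 5)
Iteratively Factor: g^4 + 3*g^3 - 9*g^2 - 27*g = (g + 3)*(g^3 - 9*g) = g*(g + 3)*(g^2 - 9) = g*(g - 3)*(g + 3)*(g + 3)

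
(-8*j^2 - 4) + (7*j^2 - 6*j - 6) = -j^2 - 6*j - 10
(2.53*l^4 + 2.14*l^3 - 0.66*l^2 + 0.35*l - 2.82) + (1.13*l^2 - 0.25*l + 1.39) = 2.53*l^4 + 2.14*l^3 + 0.47*l^2 + 0.1*l - 1.43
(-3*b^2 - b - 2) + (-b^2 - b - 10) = -4*b^2 - 2*b - 12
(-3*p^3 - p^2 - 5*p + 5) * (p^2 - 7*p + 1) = -3*p^5 + 20*p^4 - p^3 + 39*p^2 - 40*p + 5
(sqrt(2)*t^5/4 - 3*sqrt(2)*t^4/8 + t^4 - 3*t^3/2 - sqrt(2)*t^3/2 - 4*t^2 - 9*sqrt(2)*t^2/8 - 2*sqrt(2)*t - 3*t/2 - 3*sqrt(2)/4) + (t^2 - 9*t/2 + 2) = sqrt(2)*t^5/4 - 3*sqrt(2)*t^4/8 + t^4 - 3*t^3/2 - sqrt(2)*t^3/2 - 3*t^2 - 9*sqrt(2)*t^2/8 - 6*t - 2*sqrt(2)*t - 3*sqrt(2)/4 + 2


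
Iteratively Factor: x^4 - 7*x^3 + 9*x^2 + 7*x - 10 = (x - 1)*(x^3 - 6*x^2 + 3*x + 10) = (x - 1)*(x + 1)*(x^2 - 7*x + 10) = (x - 2)*(x - 1)*(x + 1)*(x - 5)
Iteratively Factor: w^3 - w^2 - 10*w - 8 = (w + 2)*(w^2 - 3*w - 4) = (w + 1)*(w + 2)*(w - 4)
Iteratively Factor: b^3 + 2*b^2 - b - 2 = (b + 1)*(b^2 + b - 2) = (b - 1)*(b + 1)*(b + 2)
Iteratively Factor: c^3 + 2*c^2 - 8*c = (c - 2)*(c^2 + 4*c) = c*(c - 2)*(c + 4)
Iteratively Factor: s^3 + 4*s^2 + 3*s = (s + 3)*(s^2 + s) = (s + 1)*(s + 3)*(s)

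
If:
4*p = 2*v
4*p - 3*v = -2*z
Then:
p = z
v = 2*z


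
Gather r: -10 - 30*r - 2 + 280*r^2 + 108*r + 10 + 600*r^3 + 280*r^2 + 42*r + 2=600*r^3 + 560*r^2 + 120*r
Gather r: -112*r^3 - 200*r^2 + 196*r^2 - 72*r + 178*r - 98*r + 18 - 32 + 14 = -112*r^3 - 4*r^2 + 8*r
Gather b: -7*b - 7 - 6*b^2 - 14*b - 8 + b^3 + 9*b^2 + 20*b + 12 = b^3 + 3*b^2 - b - 3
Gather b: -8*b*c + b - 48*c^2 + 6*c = b*(1 - 8*c) - 48*c^2 + 6*c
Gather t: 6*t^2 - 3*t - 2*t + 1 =6*t^2 - 5*t + 1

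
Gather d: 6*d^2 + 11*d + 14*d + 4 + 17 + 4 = 6*d^2 + 25*d + 25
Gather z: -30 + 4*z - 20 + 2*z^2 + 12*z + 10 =2*z^2 + 16*z - 40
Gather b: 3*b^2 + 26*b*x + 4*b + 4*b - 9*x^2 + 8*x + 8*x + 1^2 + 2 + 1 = 3*b^2 + b*(26*x + 8) - 9*x^2 + 16*x + 4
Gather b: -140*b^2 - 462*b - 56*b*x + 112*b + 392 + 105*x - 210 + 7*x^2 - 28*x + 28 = -140*b^2 + b*(-56*x - 350) + 7*x^2 + 77*x + 210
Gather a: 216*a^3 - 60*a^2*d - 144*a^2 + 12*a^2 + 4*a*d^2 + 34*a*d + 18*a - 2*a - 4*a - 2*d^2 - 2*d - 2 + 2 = 216*a^3 + a^2*(-60*d - 132) + a*(4*d^2 + 34*d + 12) - 2*d^2 - 2*d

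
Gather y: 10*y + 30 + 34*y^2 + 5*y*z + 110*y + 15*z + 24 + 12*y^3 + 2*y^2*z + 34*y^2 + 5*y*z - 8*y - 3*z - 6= 12*y^3 + y^2*(2*z + 68) + y*(10*z + 112) + 12*z + 48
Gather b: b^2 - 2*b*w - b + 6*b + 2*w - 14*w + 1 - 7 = b^2 + b*(5 - 2*w) - 12*w - 6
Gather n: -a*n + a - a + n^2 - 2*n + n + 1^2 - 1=n^2 + n*(-a - 1)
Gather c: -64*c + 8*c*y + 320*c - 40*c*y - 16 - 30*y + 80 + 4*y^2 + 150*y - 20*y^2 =c*(256 - 32*y) - 16*y^2 + 120*y + 64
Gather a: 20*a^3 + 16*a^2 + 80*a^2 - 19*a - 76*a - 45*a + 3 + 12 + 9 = 20*a^3 + 96*a^2 - 140*a + 24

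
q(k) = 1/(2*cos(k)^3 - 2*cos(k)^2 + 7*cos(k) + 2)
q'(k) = (6*sin(k)*cos(k)^2 - 4*sin(k)*cos(k) + 7*sin(k))/(2*cos(k)^3 - 2*cos(k)^2 + 7*cos(k) + 2)^2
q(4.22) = -0.51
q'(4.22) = -2.33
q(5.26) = 0.19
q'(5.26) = -0.19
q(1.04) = 0.19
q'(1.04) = 0.20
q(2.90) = -0.12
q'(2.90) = 0.05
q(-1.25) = 0.25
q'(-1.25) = -0.36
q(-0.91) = 0.17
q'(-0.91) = -0.15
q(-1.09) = 0.20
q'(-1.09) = -0.23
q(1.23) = 0.24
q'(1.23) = 0.34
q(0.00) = 0.11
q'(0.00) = 0.00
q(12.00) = 0.13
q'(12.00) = -0.07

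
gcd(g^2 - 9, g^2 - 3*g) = g - 3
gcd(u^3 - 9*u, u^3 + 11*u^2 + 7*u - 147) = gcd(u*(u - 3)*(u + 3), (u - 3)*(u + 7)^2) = u - 3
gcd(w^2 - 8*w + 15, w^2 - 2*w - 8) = 1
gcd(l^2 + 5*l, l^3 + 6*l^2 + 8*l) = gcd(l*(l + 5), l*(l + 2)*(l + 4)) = l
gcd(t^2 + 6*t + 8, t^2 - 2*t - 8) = t + 2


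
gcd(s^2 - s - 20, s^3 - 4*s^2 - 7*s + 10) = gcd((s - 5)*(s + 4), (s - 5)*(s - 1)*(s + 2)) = s - 5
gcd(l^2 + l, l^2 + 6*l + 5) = l + 1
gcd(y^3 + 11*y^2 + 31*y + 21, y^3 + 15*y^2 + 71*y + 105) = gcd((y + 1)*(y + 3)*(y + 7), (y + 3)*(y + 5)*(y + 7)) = y^2 + 10*y + 21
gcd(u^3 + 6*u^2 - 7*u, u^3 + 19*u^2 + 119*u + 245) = u + 7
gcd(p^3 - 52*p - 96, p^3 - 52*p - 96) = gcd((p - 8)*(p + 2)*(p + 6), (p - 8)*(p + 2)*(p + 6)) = p^3 - 52*p - 96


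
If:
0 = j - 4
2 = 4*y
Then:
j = 4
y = 1/2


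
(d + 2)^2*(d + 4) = d^3 + 8*d^2 + 20*d + 16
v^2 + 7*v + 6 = (v + 1)*(v + 6)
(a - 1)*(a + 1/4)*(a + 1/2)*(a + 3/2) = a^4 + 5*a^3/4 - a^2 - 17*a/16 - 3/16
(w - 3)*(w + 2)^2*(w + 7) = w^4 + 8*w^3 - w^2 - 68*w - 84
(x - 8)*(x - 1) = x^2 - 9*x + 8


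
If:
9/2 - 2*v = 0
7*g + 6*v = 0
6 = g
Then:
No Solution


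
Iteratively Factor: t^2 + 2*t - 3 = (t + 3)*(t - 1)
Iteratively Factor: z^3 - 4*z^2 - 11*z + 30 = (z - 5)*(z^2 + z - 6) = (z - 5)*(z - 2)*(z + 3)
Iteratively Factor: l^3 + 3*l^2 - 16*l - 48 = (l - 4)*(l^2 + 7*l + 12) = (l - 4)*(l + 3)*(l + 4)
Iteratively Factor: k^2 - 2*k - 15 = (k + 3)*(k - 5)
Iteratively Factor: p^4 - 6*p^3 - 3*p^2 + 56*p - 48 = (p - 4)*(p^3 - 2*p^2 - 11*p + 12) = (p - 4)*(p - 1)*(p^2 - p - 12) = (p - 4)*(p - 1)*(p + 3)*(p - 4)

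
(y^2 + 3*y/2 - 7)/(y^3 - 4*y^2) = (y^2 + 3*y/2 - 7)/(y^2*(y - 4))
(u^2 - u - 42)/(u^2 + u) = (u^2 - u - 42)/(u*(u + 1))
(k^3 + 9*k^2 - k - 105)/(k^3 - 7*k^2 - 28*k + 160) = (k^2 + 4*k - 21)/(k^2 - 12*k + 32)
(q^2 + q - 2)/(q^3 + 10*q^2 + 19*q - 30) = (q + 2)/(q^2 + 11*q + 30)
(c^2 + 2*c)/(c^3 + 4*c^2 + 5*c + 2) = c/(c^2 + 2*c + 1)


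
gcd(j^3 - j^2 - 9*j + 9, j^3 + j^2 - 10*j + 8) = j - 1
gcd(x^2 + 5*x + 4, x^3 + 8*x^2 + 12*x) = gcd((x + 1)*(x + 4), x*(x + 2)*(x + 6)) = 1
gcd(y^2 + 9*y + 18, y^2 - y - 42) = y + 6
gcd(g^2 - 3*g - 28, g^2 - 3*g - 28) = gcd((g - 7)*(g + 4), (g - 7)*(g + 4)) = g^2 - 3*g - 28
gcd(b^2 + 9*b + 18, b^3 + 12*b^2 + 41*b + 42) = b + 3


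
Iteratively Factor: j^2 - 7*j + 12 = (j - 4)*(j - 3)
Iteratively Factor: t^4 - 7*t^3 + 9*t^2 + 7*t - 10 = (t - 2)*(t^3 - 5*t^2 - t + 5) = (t - 5)*(t - 2)*(t^2 - 1) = (t - 5)*(t - 2)*(t + 1)*(t - 1)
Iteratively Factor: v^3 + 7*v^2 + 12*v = (v + 3)*(v^2 + 4*v) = (v + 3)*(v + 4)*(v)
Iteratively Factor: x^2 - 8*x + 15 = (x - 5)*(x - 3)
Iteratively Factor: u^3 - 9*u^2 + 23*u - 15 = (u - 1)*(u^2 - 8*u + 15) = (u - 5)*(u - 1)*(u - 3)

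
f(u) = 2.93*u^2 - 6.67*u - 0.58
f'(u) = 5.86*u - 6.67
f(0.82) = -4.08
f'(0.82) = -1.86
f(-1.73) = 19.73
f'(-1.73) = -16.81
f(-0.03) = -0.38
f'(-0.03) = -6.85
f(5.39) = 48.59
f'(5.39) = 24.92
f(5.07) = 40.92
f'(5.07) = 23.04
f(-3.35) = 54.65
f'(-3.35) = -26.30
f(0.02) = -0.71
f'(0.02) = -6.55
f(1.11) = -4.37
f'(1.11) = -0.17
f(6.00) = 64.88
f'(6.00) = 28.49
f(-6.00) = 144.92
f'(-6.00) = -41.83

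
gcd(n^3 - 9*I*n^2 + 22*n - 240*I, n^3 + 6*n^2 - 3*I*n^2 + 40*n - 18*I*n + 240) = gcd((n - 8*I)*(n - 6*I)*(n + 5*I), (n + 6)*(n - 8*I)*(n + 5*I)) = n^2 - 3*I*n + 40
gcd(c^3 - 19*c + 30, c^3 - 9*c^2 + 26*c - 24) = c^2 - 5*c + 6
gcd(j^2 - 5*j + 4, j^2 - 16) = j - 4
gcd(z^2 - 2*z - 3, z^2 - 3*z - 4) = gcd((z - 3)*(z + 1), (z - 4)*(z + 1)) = z + 1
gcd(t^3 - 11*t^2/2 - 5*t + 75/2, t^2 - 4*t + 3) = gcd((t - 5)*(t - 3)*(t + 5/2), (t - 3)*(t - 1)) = t - 3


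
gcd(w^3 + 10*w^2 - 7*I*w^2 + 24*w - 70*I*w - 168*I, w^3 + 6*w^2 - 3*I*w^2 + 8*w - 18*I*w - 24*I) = w + 4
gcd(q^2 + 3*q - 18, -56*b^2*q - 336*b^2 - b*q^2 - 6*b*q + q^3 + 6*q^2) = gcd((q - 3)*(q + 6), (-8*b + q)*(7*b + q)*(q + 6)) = q + 6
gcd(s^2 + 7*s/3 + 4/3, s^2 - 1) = s + 1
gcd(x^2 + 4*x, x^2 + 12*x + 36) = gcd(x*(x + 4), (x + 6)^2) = 1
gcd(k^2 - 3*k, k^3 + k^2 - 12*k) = k^2 - 3*k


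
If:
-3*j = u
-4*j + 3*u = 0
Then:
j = 0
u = 0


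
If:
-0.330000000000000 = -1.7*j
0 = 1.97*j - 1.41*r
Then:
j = 0.19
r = 0.27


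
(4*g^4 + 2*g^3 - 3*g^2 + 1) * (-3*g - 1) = -12*g^5 - 10*g^4 + 7*g^3 + 3*g^2 - 3*g - 1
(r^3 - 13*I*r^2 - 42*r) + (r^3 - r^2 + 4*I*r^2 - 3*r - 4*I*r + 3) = 2*r^3 - r^2 - 9*I*r^2 - 45*r - 4*I*r + 3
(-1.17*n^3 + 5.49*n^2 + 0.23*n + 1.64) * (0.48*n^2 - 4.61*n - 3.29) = -0.5616*n^5 + 8.0289*n^4 - 21.3492*n^3 - 18.3352*n^2 - 8.3171*n - 5.3956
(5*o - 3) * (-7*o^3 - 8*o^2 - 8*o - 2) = -35*o^4 - 19*o^3 - 16*o^2 + 14*o + 6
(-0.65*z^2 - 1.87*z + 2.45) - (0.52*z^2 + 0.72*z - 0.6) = -1.17*z^2 - 2.59*z + 3.05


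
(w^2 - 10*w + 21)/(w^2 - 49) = (w - 3)/(w + 7)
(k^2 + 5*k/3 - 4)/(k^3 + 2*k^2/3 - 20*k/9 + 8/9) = 3*(3*k^2 + 5*k - 12)/(9*k^3 + 6*k^2 - 20*k + 8)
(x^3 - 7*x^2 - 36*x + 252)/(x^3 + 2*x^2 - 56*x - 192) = (x^2 - 13*x + 42)/(x^2 - 4*x - 32)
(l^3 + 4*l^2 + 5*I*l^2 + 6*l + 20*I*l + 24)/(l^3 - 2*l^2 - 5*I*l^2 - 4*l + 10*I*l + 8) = (l^2 + l*(4 + 6*I) + 24*I)/(l^2 + l*(-2 - 4*I) + 8*I)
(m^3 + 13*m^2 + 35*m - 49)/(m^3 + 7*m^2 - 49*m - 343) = (m - 1)/(m - 7)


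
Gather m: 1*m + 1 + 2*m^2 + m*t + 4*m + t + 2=2*m^2 + m*(t + 5) + t + 3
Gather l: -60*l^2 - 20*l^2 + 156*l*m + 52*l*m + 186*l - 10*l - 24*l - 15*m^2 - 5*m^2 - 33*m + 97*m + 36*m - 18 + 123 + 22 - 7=-80*l^2 + l*(208*m + 152) - 20*m^2 + 100*m + 120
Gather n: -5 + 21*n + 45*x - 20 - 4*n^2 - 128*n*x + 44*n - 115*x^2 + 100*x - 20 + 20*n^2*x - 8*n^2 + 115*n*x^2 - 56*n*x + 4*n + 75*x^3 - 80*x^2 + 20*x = n^2*(20*x - 12) + n*(115*x^2 - 184*x + 69) + 75*x^3 - 195*x^2 + 165*x - 45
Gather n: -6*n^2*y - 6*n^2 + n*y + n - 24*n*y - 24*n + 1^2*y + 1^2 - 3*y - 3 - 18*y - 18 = n^2*(-6*y - 6) + n*(-23*y - 23) - 20*y - 20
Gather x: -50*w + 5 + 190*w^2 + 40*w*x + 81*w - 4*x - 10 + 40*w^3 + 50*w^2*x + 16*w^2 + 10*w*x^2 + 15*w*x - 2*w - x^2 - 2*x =40*w^3 + 206*w^2 + 29*w + x^2*(10*w - 1) + x*(50*w^2 + 55*w - 6) - 5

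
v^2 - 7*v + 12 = (v - 4)*(v - 3)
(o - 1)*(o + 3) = o^2 + 2*o - 3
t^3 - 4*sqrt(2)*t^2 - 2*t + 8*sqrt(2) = (t - 4*sqrt(2))*(t - sqrt(2))*(t + sqrt(2))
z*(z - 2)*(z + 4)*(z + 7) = z^4 + 9*z^3 + 6*z^2 - 56*z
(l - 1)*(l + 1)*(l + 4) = l^3 + 4*l^2 - l - 4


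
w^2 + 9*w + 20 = (w + 4)*(w + 5)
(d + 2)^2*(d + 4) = d^3 + 8*d^2 + 20*d + 16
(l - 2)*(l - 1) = l^2 - 3*l + 2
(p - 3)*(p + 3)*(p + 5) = p^3 + 5*p^2 - 9*p - 45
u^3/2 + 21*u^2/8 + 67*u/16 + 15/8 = (u/2 + 1)*(u + 3/4)*(u + 5/2)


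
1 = 1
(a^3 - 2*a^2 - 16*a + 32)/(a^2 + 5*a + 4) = (a^2 - 6*a + 8)/(a + 1)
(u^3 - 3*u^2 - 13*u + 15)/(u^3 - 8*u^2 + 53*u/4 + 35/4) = 4*(u^2 + 2*u - 3)/(4*u^2 - 12*u - 7)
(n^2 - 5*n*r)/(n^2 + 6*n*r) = (n - 5*r)/(n + 6*r)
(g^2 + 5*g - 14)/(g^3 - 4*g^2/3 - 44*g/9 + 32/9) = 9*(g^2 + 5*g - 14)/(9*g^3 - 12*g^2 - 44*g + 32)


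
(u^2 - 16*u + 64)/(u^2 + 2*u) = (u^2 - 16*u + 64)/(u*(u + 2))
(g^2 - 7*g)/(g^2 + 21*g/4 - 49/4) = 4*g*(g - 7)/(4*g^2 + 21*g - 49)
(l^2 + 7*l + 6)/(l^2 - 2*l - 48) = (l + 1)/(l - 8)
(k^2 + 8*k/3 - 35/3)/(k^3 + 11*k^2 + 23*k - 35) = (k - 7/3)/(k^2 + 6*k - 7)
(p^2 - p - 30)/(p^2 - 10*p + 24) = (p + 5)/(p - 4)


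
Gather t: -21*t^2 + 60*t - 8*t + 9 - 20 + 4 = -21*t^2 + 52*t - 7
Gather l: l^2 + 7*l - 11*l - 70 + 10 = l^2 - 4*l - 60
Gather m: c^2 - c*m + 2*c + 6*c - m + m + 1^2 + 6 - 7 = c^2 - c*m + 8*c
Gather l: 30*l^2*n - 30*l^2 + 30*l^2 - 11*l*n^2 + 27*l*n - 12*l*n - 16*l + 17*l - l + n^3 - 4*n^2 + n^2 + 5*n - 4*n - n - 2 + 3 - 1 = 30*l^2*n + l*(-11*n^2 + 15*n) + n^3 - 3*n^2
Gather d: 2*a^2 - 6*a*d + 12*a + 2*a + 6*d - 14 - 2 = 2*a^2 + 14*a + d*(6 - 6*a) - 16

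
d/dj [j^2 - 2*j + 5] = 2*j - 2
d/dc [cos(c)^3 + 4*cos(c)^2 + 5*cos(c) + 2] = (3*sin(c)^2 - 8*cos(c) - 8)*sin(c)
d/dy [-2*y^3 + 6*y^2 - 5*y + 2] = -6*y^2 + 12*y - 5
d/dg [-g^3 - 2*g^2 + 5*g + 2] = -3*g^2 - 4*g + 5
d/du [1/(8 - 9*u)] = 9/(9*u - 8)^2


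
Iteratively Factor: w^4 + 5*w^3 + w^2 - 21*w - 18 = (w + 3)*(w^3 + 2*w^2 - 5*w - 6) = (w + 1)*(w + 3)*(w^2 + w - 6) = (w - 2)*(w + 1)*(w + 3)*(w + 3)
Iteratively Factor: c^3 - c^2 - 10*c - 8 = (c + 1)*(c^2 - 2*c - 8) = (c - 4)*(c + 1)*(c + 2)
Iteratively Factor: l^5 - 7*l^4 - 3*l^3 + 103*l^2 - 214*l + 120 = (l - 1)*(l^4 - 6*l^3 - 9*l^2 + 94*l - 120) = (l - 5)*(l - 1)*(l^3 - l^2 - 14*l + 24) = (l - 5)*(l - 1)*(l + 4)*(l^2 - 5*l + 6) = (l - 5)*(l - 3)*(l - 1)*(l + 4)*(l - 2)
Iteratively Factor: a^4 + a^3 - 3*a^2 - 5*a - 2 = (a - 2)*(a^3 + 3*a^2 + 3*a + 1) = (a - 2)*(a + 1)*(a^2 + 2*a + 1) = (a - 2)*(a + 1)^2*(a + 1)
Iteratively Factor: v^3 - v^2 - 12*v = (v + 3)*(v^2 - 4*v) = (v - 4)*(v + 3)*(v)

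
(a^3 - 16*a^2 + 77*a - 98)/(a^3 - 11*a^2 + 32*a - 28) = (a - 7)/(a - 2)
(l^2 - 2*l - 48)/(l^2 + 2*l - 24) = (l - 8)/(l - 4)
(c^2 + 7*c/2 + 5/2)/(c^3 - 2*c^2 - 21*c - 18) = (c + 5/2)/(c^2 - 3*c - 18)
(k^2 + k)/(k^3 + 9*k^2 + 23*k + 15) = k/(k^2 + 8*k + 15)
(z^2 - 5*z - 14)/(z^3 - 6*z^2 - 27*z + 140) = (z + 2)/(z^2 + z - 20)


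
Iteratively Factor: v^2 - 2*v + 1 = (v - 1)*(v - 1)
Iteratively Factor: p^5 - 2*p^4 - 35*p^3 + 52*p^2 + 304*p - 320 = (p - 5)*(p^4 + 3*p^3 - 20*p^2 - 48*p + 64) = (p - 5)*(p - 4)*(p^3 + 7*p^2 + 8*p - 16) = (p - 5)*(p - 4)*(p + 4)*(p^2 + 3*p - 4) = (p - 5)*(p - 4)*(p - 1)*(p + 4)*(p + 4)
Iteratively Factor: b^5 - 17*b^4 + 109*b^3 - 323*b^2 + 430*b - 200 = (b - 1)*(b^4 - 16*b^3 + 93*b^2 - 230*b + 200) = (b - 2)*(b - 1)*(b^3 - 14*b^2 + 65*b - 100) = (b - 4)*(b - 2)*(b - 1)*(b^2 - 10*b + 25) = (b - 5)*(b - 4)*(b - 2)*(b - 1)*(b - 5)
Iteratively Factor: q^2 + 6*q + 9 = (q + 3)*(q + 3)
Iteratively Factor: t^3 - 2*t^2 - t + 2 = (t - 1)*(t^2 - t - 2) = (t - 2)*(t - 1)*(t + 1)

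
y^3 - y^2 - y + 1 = (y - 1)^2*(y + 1)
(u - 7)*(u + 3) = u^2 - 4*u - 21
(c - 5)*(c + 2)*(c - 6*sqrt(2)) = c^3 - 6*sqrt(2)*c^2 - 3*c^2 - 10*c + 18*sqrt(2)*c + 60*sqrt(2)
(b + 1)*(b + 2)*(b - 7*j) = b^3 - 7*b^2*j + 3*b^2 - 21*b*j + 2*b - 14*j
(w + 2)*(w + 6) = w^2 + 8*w + 12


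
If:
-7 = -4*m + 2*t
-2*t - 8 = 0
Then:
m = -1/4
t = -4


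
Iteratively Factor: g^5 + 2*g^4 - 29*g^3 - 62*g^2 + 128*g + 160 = (g - 2)*(g^4 + 4*g^3 - 21*g^2 - 104*g - 80) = (g - 2)*(g + 1)*(g^3 + 3*g^2 - 24*g - 80) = (g - 5)*(g - 2)*(g + 1)*(g^2 + 8*g + 16) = (g - 5)*(g - 2)*(g + 1)*(g + 4)*(g + 4)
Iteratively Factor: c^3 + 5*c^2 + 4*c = (c + 1)*(c^2 + 4*c) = (c + 1)*(c + 4)*(c)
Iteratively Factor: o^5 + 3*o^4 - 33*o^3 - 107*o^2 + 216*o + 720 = (o - 5)*(o^4 + 8*o^3 + 7*o^2 - 72*o - 144) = (o - 5)*(o - 3)*(o^3 + 11*o^2 + 40*o + 48) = (o - 5)*(o - 3)*(o + 3)*(o^2 + 8*o + 16) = (o - 5)*(o - 3)*(o + 3)*(o + 4)*(o + 4)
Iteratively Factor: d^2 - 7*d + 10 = (d - 2)*(d - 5)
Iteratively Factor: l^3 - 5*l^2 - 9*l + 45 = (l + 3)*(l^2 - 8*l + 15) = (l - 5)*(l + 3)*(l - 3)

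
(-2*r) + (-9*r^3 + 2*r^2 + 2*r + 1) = -9*r^3 + 2*r^2 + 1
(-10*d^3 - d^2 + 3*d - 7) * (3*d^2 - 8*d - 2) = -30*d^5 + 77*d^4 + 37*d^3 - 43*d^2 + 50*d + 14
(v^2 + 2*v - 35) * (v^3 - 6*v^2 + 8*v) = v^5 - 4*v^4 - 39*v^3 + 226*v^2 - 280*v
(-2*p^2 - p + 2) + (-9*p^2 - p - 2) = -11*p^2 - 2*p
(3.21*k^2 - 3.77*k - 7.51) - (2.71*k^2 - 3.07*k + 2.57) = 0.5*k^2 - 0.7*k - 10.08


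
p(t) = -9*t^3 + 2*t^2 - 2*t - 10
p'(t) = -27*t^2 + 4*t - 2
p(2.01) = -79.03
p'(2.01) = -103.04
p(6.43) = -2332.80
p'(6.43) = -1092.59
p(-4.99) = 1168.04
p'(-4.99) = -694.26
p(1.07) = -20.88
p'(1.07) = -28.63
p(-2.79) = 206.61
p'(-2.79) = -223.33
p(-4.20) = 700.47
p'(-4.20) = -495.08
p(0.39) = -11.01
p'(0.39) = -4.55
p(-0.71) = -4.35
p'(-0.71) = -18.45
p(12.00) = -15298.00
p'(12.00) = -3842.00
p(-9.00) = 6731.00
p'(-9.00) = -2225.00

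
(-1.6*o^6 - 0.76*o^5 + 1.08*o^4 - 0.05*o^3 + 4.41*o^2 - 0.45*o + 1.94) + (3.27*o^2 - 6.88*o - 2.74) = -1.6*o^6 - 0.76*o^5 + 1.08*o^4 - 0.05*o^3 + 7.68*o^2 - 7.33*o - 0.8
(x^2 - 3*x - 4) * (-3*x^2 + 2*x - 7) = -3*x^4 + 11*x^3 - x^2 + 13*x + 28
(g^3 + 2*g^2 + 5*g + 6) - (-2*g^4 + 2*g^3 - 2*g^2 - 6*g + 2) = 2*g^4 - g^3 + 4*g^2 + 11*g + 4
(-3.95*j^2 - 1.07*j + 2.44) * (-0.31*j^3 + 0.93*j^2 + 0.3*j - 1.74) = 1.2245*j^5 - 3.3418*j^4 - 2.9365*j^3 + 8.8212*j^2 + 2.5938*j - 4.2456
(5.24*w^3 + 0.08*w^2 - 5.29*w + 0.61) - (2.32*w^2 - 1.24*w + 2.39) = 5.24*w^3 - 2.24*w^2 - 4.05*w - 1.78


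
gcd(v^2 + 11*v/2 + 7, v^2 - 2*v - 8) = v + 2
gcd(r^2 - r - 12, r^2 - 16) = r - 4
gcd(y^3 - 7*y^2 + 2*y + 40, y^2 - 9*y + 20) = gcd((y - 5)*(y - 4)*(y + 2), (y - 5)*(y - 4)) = y^2 - 9*y + 20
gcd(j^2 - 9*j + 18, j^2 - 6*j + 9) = j - 3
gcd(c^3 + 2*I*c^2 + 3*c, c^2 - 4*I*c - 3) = c - I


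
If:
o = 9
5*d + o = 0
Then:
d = -9/5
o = 9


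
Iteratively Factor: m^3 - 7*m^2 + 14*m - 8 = (m - 1)*(m^2 - 6*m + 8) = (m - 4)*(m - 1)*(m - 2)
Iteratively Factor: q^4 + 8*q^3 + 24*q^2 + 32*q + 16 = (q + 2)*(q^3 + 6*q^2 + 12*q + 8) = (q + 2)^2*(q^2 + 4*q + 4) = (q + 2)^3*(q + 2)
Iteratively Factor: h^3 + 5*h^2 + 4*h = (h + 4)*(h^2 + h) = (h + 1)*(h + 4)*(h)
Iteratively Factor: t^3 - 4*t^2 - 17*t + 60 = (t + 4)*(t^2 - 8*t + 15) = (t - 3)*(t + 4)*(t - 5)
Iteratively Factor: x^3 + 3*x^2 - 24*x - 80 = (x + 4)*(x^2 - x - 20) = (x - 5)*(x + 4)*(x + 4)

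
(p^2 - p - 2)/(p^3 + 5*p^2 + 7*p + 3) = (p - 2)/(p^2 + 4*p + 3)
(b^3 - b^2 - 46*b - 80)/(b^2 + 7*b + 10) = b - 8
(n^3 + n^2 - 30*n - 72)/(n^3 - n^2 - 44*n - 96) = (n - 6)/(n - 8)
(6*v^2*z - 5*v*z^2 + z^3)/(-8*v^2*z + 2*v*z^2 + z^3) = (-3*v + z)/(4*v + z)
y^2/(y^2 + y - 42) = y^2/(y^2 + y - 42)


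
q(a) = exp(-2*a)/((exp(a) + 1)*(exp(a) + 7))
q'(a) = -2*exp(-2*a)/((exp(a) + 1)*(exp(a) + 7)) - exp(-a)/((exp(a) + 1)*(exp(a) + 7)^2) - exp(-a)/((exp(a) + 1)^2*(exp(a) + 7)) = 2*(-2*exp(2*a) - 12*exp(a) - 7)*exp(-2*a)/(exp(4*a) + 16*exp(3*a) + 78*exp(2*a) + 112*exp(a) + 49)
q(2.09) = 0.00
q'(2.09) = -0.00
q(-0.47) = 0.21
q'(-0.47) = -0.51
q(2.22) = 0.00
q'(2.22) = -0.00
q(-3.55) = 167.62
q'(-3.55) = -340.60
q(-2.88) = 42.58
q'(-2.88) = -87.77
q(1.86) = 0.00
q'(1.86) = -0.00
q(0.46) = 0.02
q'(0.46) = -0.05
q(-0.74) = 0.40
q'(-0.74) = -0.95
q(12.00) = 0.00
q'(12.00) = 0.00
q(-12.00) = 3784133732.22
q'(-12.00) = -7568294036.32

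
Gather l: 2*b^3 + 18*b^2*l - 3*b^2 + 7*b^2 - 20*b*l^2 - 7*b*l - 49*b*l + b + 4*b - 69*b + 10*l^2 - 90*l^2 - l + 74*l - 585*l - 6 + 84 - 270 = 2*b^3 + 4*b^2 - 64*b + l^2*(-20*b - 80) + l*(18*b^2 - 56*b - 512) - 192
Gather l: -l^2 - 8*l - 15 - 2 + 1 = -l^2 - 8*l - 16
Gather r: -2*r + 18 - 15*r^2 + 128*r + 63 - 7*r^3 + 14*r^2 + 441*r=-7*r^3 - r^2 + 567*r + 81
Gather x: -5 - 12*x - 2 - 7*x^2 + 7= -7*x^2 - 12*x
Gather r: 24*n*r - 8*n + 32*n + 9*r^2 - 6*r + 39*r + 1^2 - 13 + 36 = 24*n + 9*r^2 + r*(24*n + 33) + 24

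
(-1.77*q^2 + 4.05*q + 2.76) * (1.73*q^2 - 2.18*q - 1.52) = -3.0621*q^4 + 10.8651*q^3 - 1.3638*q^2 - 12.1728*q - 4.1952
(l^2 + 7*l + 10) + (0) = l^2 + 7*l + 10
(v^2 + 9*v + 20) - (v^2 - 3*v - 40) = 12*v + 60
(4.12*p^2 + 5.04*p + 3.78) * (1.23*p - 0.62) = 5.0676*p^3 + 3.6448*p^2 + 1.5246*p - 2.3436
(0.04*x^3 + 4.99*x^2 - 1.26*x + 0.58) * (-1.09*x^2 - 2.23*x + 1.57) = -0.0436*x^5 - 5.5283*x^4 - 9.6915*x^3 + 10.0119*x^2 - 3.2716*x + 0.9106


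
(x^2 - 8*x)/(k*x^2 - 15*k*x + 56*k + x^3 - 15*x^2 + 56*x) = x/(k*x - 7*k + x^2 - 7*x)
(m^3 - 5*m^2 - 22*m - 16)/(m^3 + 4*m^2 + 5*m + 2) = (m - 8)/(m + 1)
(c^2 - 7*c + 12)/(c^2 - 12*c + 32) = (c - 3)/(c - 8)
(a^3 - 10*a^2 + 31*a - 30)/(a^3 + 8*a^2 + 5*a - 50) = (a^2 - 8*a + 15)/(a^2 + 10*a + 25)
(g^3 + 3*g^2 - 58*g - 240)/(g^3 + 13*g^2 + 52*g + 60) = (g - 8)/(g + 2)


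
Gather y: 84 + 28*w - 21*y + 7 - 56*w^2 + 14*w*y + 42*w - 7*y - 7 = -56*w^2 + 70*w + y*(14*w - 28) + 84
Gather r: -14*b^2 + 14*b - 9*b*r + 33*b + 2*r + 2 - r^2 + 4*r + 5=-14*b^2 + 47*b - r^2 + r*(6 - 9*b) + 7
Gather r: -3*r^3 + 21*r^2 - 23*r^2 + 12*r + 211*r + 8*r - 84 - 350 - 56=-3*r^3 - 2*r^2 + 231*r - 490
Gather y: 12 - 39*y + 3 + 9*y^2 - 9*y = 9*y^2 - 48*y + 15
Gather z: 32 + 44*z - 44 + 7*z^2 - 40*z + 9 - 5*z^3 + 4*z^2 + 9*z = -5*z^3 + 11*z^2 + 13*z - 3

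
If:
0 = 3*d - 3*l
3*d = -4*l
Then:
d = 0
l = 0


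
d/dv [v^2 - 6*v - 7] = 2*v - 6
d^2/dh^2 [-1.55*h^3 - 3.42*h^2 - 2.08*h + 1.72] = -9.3*h - 6.84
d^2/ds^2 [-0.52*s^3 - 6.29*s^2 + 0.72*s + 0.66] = -3.12*s - 12.58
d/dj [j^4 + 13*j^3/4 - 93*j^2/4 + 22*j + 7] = 4*j^3 + 39*j^2/4 - 93*j/2 + 22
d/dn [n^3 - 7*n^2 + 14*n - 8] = 3*n^2 - 14*n + 14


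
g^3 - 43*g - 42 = (g - 7)*(g + 1)*(g + 6)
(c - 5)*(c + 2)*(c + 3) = c^3 - 19*c - 30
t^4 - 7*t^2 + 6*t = t*(t - 2)*(t - 1)*(t + 3)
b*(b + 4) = b^2 + 4*b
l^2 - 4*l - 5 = (l - 5)*(l + 1)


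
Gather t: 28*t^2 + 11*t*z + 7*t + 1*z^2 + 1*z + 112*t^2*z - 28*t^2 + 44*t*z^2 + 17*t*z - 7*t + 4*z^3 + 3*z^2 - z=112*t^2*z + t*(44*z^2 + 28*z) + 4*z^3 + 4*z^2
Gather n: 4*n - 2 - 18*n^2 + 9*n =-18*n^2 + 13*n - 2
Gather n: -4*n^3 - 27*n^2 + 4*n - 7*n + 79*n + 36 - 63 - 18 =-4*n^3 - 27*n^2 + 76*n - 45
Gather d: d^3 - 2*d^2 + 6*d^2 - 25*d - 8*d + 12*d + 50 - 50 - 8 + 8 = d^3 + 4*d^2 - 21*d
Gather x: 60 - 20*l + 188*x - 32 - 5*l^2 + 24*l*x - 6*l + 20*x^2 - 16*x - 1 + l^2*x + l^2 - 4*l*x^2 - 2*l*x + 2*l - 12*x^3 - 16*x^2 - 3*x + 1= -4*l^2 - 24*l - 12*x^3 + x^2*(4 - 4*l) + x*(l^2 + 22*l + 169) + 28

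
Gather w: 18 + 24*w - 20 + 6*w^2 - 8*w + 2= 6*w^2 + 16*w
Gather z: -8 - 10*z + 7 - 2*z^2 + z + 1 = -2*z^2 - 9*z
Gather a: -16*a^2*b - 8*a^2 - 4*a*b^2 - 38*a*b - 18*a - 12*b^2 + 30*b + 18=a^2*(-16*b - 8) + a*(-4*b^2 - 38*b - 18) - 12*b^2 + 30*b + 18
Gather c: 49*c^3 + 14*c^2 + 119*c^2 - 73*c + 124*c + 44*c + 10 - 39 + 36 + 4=49*c^3 + 133*c^2 + 95*c + 11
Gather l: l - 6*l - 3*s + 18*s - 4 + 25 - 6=-5*l + 15*s + 15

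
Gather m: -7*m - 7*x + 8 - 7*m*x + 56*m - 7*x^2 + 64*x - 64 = m*(49 - 7*x) - 7*x^2 + 57*x - 56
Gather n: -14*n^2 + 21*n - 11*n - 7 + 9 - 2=-14*n^2 + 10*n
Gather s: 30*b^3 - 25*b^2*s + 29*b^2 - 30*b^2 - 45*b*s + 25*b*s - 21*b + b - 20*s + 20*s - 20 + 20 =30*b^3 - b^2 - 20*b + s*(-25*b^2 - 20*b)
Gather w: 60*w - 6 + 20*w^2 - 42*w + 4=20*w^2 + 18*w - 2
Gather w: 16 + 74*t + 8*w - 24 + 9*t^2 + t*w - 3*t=9*t^2 + 71*t + w*(t + 8) - 8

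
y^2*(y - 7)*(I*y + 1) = I*y^4 + y^3 - 7*I*y^3 - 7*y^2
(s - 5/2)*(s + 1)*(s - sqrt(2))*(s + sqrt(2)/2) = s^4 - 3*s^3/2 - sqrt(2)*s^3/2 - 7*s^2/2 + 3*sqrt(2)*s^2/4 + 3*s/2 + 5*sqrt(2)*s/4 + 5/2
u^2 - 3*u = u*(u - 3)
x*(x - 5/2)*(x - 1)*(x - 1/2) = x^4 - 4*x^3 + 17*x^2/4 - 5*x/4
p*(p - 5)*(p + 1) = p^3 - 4*p^2 - 5*p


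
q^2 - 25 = (q - 5)*(q + 5)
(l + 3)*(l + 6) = l^2 + 9*l + 18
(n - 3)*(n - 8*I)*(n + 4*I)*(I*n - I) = I*n^4 + 4*n^3 - 4*I*n^3 - 16*n^2 + 35*I*n^2 + 12*n - 128*I*n + 96*I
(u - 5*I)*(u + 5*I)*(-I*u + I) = -I*u^3 + I*u^2 - 25*I*u + 25*I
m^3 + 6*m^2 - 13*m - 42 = (m - 3)*(m + 2)*(m + 7)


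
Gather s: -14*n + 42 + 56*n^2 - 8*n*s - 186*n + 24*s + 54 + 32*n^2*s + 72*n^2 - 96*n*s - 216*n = 128*n^2 - 416*n + s*(32*n^2 - 104*n + 24) + 96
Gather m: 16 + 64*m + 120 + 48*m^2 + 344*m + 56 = 48*m^2 + 408*m + 192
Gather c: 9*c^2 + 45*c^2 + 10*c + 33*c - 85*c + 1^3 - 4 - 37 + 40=54*c^2 - 42*c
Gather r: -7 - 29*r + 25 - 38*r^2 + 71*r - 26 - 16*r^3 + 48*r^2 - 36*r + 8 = -16*r^3 + 10*r^2 + 6*r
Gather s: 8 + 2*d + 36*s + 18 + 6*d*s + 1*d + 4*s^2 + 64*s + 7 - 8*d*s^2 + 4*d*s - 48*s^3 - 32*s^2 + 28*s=3*d - 48*s^3 + s^2*(-8*d - 28) + s*(10*d + 128) + 33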